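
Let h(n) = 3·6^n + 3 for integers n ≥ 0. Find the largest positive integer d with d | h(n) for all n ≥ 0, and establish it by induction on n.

d = 3

Computing the first values: h(0) = 6 and h(1) = 21; gcd(6, 21) = 3, so d ≤ 3.
We prove 3 | 3·6^n + 3 for all n ≥ 0 by induction on n.
Base step (n = 0): h(0) = 6 = 3·(2), so 3 | h(0).
Inductive step: suppose the statement holds for some m ≥ 0, i.e. 3 | h(m). Then
h(m+1) = 3·6^(m+1) + 3 = 6·(3·6^m + 3) - 15 = 6·h(m) - 15. The first term is divisible by 3 by the inductive hypothesis, and -15 is divisible by 3. Hence 3 | h(m+1).
By the principle of mathematical induction, the result holds for all n ≥ 0.
Therefore the largest such d is 3.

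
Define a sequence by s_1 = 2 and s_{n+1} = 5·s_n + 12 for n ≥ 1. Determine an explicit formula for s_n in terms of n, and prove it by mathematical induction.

Computing the first terms: s_1 = 2, s_2 = 22, s_3 = 122. This suggests s_n = 5^n - 3.
When n = 1: the formula gives 2 = 2 = s_1.
Suppose the result is true for n = m, so s_m = 5^m - 3.
Then s_{m+1} = 5·s_m + 12 = 5·(5^m - 3) + 12 = 5^(m + 1) - 3,
which is the claimed formula at n = m+1.
By the principle of mathematical induction, the result holds for all n ≥ 1.

s_n = 5^n - 3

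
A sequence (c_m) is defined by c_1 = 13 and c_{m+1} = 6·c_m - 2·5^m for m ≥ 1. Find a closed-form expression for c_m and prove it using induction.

Computing the first terms: c_1 = 13, c_2 = 68, c_3 = 358. This suggests c_m = 2·5^m + 3·6^(m - 1).
When m = 1: the formula gives 13 = 13 = c_1.
Suppose the result is true for m = i, so c_i = 2·5^i + 3·6^(i - 1).
Then c_{i+1} = 6·c_i - 2·5^i = 6·(2·5^i + 3·6^(i - 1)) - 2·5^i = 2·5^(i + 1) + 3·6^i = 2·5^(i+1) + 3·6^((i+1) - 1),
which is the claimed formula at m = i+1.
By the principle of mathematical induction, the result holds for all m ≥ 1.

c_m = 2·5^m + 3·6^(m - 1)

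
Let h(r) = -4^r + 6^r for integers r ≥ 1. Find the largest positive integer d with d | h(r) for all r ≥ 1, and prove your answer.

d = 2

Computing the first values: h(1) = 2 and h(2) = 20; gcd(2, 20) = 2, so d ≤ 2.
We prove 2 | -4^r + 6^r for all r ≥ 1 by induction on r.
Base case (r = 1): h(1) = 2 = 2·(1), so 2 | h(1).
Inductive step: assume the claim holds for r = p, i.e. 2 | h(p). Then
6^{p+1} − 4^{p+1} = 6·6^p − 4·4^p = 6·(6^p − 4^p) + (2)·4^p. The first term is divisible by 2 by the inductive hypothesis, and the second term (2)·4^p is divisible by 2 since 2 | 2. Hence 2 | h(p+1).
Hence, by induction on r, the claim holds for every r ≥ 1.
Therefore the largest such d is 2.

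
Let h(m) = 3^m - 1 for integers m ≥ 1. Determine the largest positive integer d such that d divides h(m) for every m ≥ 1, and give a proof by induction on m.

d = 2

Computing the first values: h(1) = 2 and h(2) = 8; gcd(2, 8) = 2, so d ≤ 2.
We prove 2 | 3^m - 1 for all m ≥ 1 by induction on m.
Base case (m = 1): h(1) = 2 = 2·(1), so 2 | h(1).
Inductive step: suppose the statement holds for some p ≥ 1, i.e. 2 | h(p). Then
3^{p+1} − 1^{p+1} = 3·3^p − 1·1^p = 3·(3^p − 1^p) + (2)·1^p. The first term is divisible by 2 by the inductive hypothesis, and the second term (2)·1^p is divisible by 2 since 2 | 2. Hence 2 | h(p+1).
By induction, the statement is established for all m ≥ 1.
Therefore the largest such d is 2.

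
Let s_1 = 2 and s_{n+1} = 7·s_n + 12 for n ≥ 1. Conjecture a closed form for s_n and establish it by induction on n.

s_n = 4·7^(n - 1) - 2

Computing the first terms: s_1 = 2, s_2 = 26, s_3 = 194. This suggests s_n = 4·7^(n - 1) - 2.
Base step (n = 1): the formula gives 2 = 2 = s_1.
Inductive step: assume the claim holds for n = m, so s_m = 4·7^(m - 1) - 2.
Then s_{m+1} = 7·s_m + 12 = 7·(4·7^(m - 1) - 2) + 12 = 4·7^m - 2 = 4·7^((m+1) - 1) - 2,
which is the claimed formula at n = m+1.
By the principle of mathematical induction, the result holds for all n ≥ 1.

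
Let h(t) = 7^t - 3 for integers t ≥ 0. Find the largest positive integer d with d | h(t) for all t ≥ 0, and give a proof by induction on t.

Computing the first values: h(0) = -2 and h(1) = 4; gcd(-2, 4) = 2, so d ≤ 2.
We prove 2 | 7^t - 3 for all t ≥ 0 by induction on t.
When t = 0: h(0) = -2 = 2·(-1), so 2 | h(0).
Suppose the result is true for t = m, i.e. 2 | h(m). Then
h(m+1) = 7^(m+1) - 3 = 7·(7^m - 3) + 18 = 7·h(m) + 18. The first term is divisible by 2 by the inductive hypothesis, and 18 is divisible by 2. Hence 2 | h(m+1).
This completes the induction.
Therefore the largest such d is 2.

d = 2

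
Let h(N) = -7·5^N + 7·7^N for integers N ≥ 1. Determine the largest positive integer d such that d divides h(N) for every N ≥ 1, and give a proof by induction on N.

Computing the first values: h(1) = 14 and h(2) = 168; gcd(14, 168) = 14, so d ≤ 14.
We prove 14 | -7·5^N + 7·7^N for all N ≥ 1 by induction on N.
When N = 1: h(1) = 14 = 14·(1), so 14 | h(1).
For the inductive step, assume it holds for an arbitrary r ≥ 1, i.e. 14 | h(r). Then
h(r+1) − 7·h(r) = (-7·5^(r+1) + 7·7^(r+1)) − 7·(-7·5^r + 7·7^r) = (-7)·5^r·(5 − 7) = (14)·5^r. Since 14 | h(r) by the inductive hypothesis, 14 | 7·h(r); and 14 | 14 since 14 = 14·1. Therefore 14 | h(r+1).
By the principle of mathematical induction, the result holds for all N ≥ 1.
Therefore the largest such d is 14.

d = 14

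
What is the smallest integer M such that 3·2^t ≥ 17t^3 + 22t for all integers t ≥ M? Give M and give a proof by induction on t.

At t = 13: 24576 < 37635, so the inequality fails and M ≥ 14. We prove 3·2^t ≥ 17t^3 + 22t for all t ≥ 14.
When t = 14: 3·2^t = 49152 and 17t^3 + 22t = 46956, so 49152 ≥ 46956.
Inductive step: assume the claim holds for t = m, so 3·2^m ≥ 17m^3 + 22m.
Then 3·2^(m + 1) = 2·(3·2^m) ≥ 2·(17m^3 + 22m).
Also, for m ≥ 14 we have 2·(17m^3 + 22m) ≥ 17(m+1)^3 + 22(m+1), since 2·(17m^3 + 22m) − (17(m+1)^3 + 22(m+1)) = 17m^3 - 51m^2 - 29m - 39, which is nonnegative for all m ≥ 14.
Combining, 3·2^(m + 1) ≥ 17(m+1)^3 + 22(m+1).
By induction, the statement is established for all t ≥ 14.
Hence the smallest such M is 14.

M = 14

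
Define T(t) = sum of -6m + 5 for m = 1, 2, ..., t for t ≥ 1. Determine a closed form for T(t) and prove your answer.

We claim T(t) = -t(3t - 2) for all t ≥ 1.
For the base case t = 1: T(1) = -1, and the closed form gives -1. They agree.
For the inductive step, assume it holds for an arbitrary m ≥ 1, so T(m) = m(-3m + 2).
Then T(m+1) = T(m) + (-6m - 1) = (m(-3m + 2)) + (-6m - 1).
Simplifying, T(m+1) = -(m + 1)(3m + 1) = -(m+1)(3(m+1) - 2),
which is the closed form with t = m+1.
By induction, the statement is established for all t ≥ 1.

T(t) = -t(3t - 2)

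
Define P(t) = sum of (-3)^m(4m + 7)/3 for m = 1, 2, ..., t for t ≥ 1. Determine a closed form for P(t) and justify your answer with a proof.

We claim P(t) = (-3)^t(t + 2) - 2 for all t ≥ 1.
Base case (t = 1): P(1) = -11, and the closed form gives -11. They agree.
Suppose the result is true for t = m, so P(m) = (-3)^m(m + 2) - 2.
Then P(m+1) = P(m) + ((-3)^m(-4m - 11)) = ((-3)^m(m + 2) - 2) + ((-3)^m(-4m - 11)).
Simplifying, P(m+1) = -3(-3)^m·m - 9(-3)^m - 2 = (-3)^(m+1)((m+1) + 2) - 2,
which is the closed form with t = m+1.
By the principle of mathematical induction, the result holds for all t ≥ 1.

P(t) = (-3)^t(t + 2) - 2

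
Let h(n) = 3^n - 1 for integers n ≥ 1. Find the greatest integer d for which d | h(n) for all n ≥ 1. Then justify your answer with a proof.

d = 2

Computing the first values: h(1) = 2 and h(2) = 8; gcd(2, 8) = 2, so d ≤ 2.
We prove 2 | 3^n - 1 for all n ≥ 1 by induction on n.
Base case (n = 1): h(1) = 2 = 2·(1), so 2 | h(1).
Suppose the result is true for n = p, i.e. 2 | h(p). Then
3^{p+1} − 1^{p+1} = 3·3^p − 1·1^p = 3·(3^p − 1^p) + (2)·1^p. The first term is divisible by 2 by the inductive hypothesis, and the second term (2)·1^p is divisible by 2 since 2 | 2. Hence 2 | h(p+1).
This completes the induction.
Therefore the largest such d is 2.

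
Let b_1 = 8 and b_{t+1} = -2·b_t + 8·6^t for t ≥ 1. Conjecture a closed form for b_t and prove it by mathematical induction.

Computing the first terms: b_1 = 8, b_2 = 32, b_3 = 224. This suggests b_t = -(-2)^t + 6^t.
Base step (t = 1): the formula gives 8 = 8 = b_1.
Suppose the result is true for t = i, so b_i = -(-2)^i + 6^i.
Then b_{i+1} = -2·b_i + 8·6^i = -2·(-(-2)^i + 6^i) + 8·6^i = -(-2)^(i + 1) + 6^(i + 1),
which is the claimed formula at t = i+1.
By the principle of mathematical induction, the result holds for all t ≥ 1.

b_t = -(-2)^t + 6^t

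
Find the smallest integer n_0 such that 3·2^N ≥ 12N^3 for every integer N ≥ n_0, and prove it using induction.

n_0 = 14

At N = 13: 24576 < 26364, so the inequality fails and n_0 ≥ 14. We prove 3·2^N ≥ 12N^3 for all N ≥ 14.
Base step (N = 14): 3·2^N = 49152 and 12N^3 = 32928, so 49152 ≥ 32928.
Suppose the result is true for N = i, so 3·2^i ≥ 12i^3.
Then 3·2^(i + 1) = 2·(3·2^i) ≥ 2·(12i^3).
Also, for i ≥ 14 we have 2·(12i^3) ≥ 12(i+1)^3, since 2 ≥ (1 + 1/i)^3 for all i ≥ 14.
Combining, 3·2^(i + 1) ≥ 12(i+1)^3.
Hence, by induction on N, the claim holds for every N ≥ 14.
Hence the smallest such n_0 is 14.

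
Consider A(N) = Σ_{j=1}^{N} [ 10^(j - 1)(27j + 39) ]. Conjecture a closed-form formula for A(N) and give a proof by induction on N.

A(N) = 10^N(3N + 4) - 4

We claim A(N) = 10^N(3N + 4) - 4 for all N ≥ 1.
Base case (N = 1): A(1) = 66, and the closed form gives 66. They agree.
Inductive step: suppose the statement holds for some j ≥ 1, so A(j) = 10^j(3j + 4) - 4.
Then A(j+1) = A(j) + (10^j(27j + 66)) = (10^j(3j + 4) - 4) + (10^j(27j + 66)).
Simplifying, A(j+1) = 30·10^j·j + 70·10^j - 4 = 10^(j+1)(3(j+1) + 4) - 4,
which is the closed form with N = j+1.
This completes the induction.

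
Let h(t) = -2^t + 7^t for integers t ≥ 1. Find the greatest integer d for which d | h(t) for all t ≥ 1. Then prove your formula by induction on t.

d = 5

Computing the first values: h(1) = 5 and h(2) = 45; gcd(5, 45) = 5, so d ≤ 5.
We prove 5 | -2^t + 7^t for all t ≥ 1 by induction on t.
Base step (t = 1): h(1) = 5 = 5·(1), so 5 | h(1).
Inductive step: suppose the statement holds for some k ≥ 1, i.e. 5 | h(k). Then
7^{k+1} − 2^{k+1} = 7·7^k − 2·2^k = 7·(7^k − 2^k) + (5)·2^k. The first term is divisible by 5 by the inductive hypothesis, and the second term (5)·2^k is divisible by 5 since 5 | 5. Hence 5 | h(k+1).
Hence, by induction on t, the claim holds for every t ≥ 1.
Therefore the largest such d is 5.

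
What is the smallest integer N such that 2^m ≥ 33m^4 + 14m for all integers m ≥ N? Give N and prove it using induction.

At m = 23: 8388608 < 9235075, so the inequality fails and N ≥ 24. We prove 2^m ≥ 33m^4 + 14m for all m ≥ 24.
Base step (m = 24): 2^m = 16777216 and 33m^4 + 14m = 10948944, so 16777216 ≥ 10948944.
Suppose the result is true for m = k, so 2^k ≥ 33k^4 + 14k.
Then 2^(k + 1) = 2·(2^k) ≥ 2·(33k^4 + 14k).
Also, for k ≥ 24 we have 2·(33k^4 + 14k) ≥ 33(k+1)^4 + 14(k+1), since 2·(33k^4 + 14k) − (33(k+1)^4 + 14(k+1)) = 33k^4 - 132k^3 - 198k^2 - 118k - 47, which is nonnegative for all k ≥ 24.
Combining, 2^(k + 1) ≥ 33(k+1)^4 + 14(k+1).
By induction, the statement is established for all m ≥ 24.
Hence the smallest such N is 24.

N = 24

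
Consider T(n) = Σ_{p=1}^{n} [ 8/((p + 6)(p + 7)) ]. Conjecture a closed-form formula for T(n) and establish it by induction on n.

We claim T(n) = 8n/(7(n + 7)) for all n ≥ 1.
When n = 1: T(1) = 1/7, and the closed form gives 1/7. They agree.
Suppose the result is true for n = p, so T(p) = 8p/(7(p + 7)).
Then T(p+1) = T(p) + (8/((p + 7)(p + 8))) = (8p/(7(p + 7))) + (8/((p + 7)(p + 8))).
Simplifying, T(p+1) = 8(p + 1)/(7(p + 8)) = 8(p+1)/(7((p+1) + 7)),
which is the closed form with n = p+1.
By the principle of mathematical induction, the result holds for all n ≥ 1.

T(n) = 8n/(7(n + 7))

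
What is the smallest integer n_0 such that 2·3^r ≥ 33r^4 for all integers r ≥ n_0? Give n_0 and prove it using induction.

At r = 11: 354294 < 483153, so the inequality fails and n_0 ≥ 12. We prove 2·3^r ≥ 33r^4 for all r ≥ 12.
Base step (r = 12): 2·3^r = 1062882 and 33r^4 = 684288, so 1062882 ≥ 684288.
Suppose the result is true for r = i, so 2·3^i ≥ 33i^4.
Then 2·3^(i + 1) = 3·(2·3^i) ≥ 3·(33i^4).
Also, for i ≥ 12 we have 3·(33i^4) ≥ 33(i+1)^4, since 3 ≥ (1 + 1/i)^4 for all i ≥ 12.
Combining, 2·3^(i + 1) ≥ 33(i+1)^4.
Hence, by induction on r, the claim holds for every r ≥ 12.
Hence the smallest such n_0 is 12.

n_0 = 12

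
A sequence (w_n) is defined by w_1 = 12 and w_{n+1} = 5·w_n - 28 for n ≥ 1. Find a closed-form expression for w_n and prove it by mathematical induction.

w_n = 5^n + 7

Computing the first terms: w_1 = 12, w_2 = 32, w_3 = 132. This suggests w_n = 5^n + 7.
For the base case n = 1: the formula gives 12 = 12 = w_1.
For the inductive step, assume it holds for an arbitrary p ≥ 1, so w_p = 5^p + 7.
Then w_{p+1} = 5·w_p - 28 = 5·(5^p + 7) - 28 = 5^(p + 1) + 7,
which is the claimed formula at n = p+1.
By the principle of mathematical induction, the result holds for all n ≥ 1.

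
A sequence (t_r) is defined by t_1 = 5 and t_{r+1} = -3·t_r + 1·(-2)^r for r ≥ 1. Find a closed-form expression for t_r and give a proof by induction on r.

Computing the first terms: t_1 = 5, t_2 = -17, t_3 = 55. This suggests t_r = (-2)^r + 7(-3)^(r - 1).
Base case (r = 1): the formula gives 5 = 5 = t_1.
Suppose the result is true for r = k, so t_k = (-2)^k + 7(-3)^(k - 1).
Then t_{k+1} = -3·t_k + 1·(-2)^k = -3·((-2)^k + 7(-3)^(k - 1)) + 1·(-2)^k = (-2)^(k + 1) + 7(-3)^k = (-2)^(k+1) + 7(-3)^((k+1) - 1),
which is the claimed formula at r = k+1.
This completes the induction.

t_r = (-2)^r + 7(-3)^(r - 1)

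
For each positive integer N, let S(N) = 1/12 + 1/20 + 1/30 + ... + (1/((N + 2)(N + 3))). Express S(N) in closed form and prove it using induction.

S(N) = N/(3(N + 3))

We claim S(N) = N/(3(N + 3)) for all N ≥ 1.
Base case (N = 1): S(1) = 1/12, and the closed form gives 1/12. They agree.
For the inductive step, assume it holds for an arbitrary r ≥ 1, so S(r) = r/(3(r + 3)).
Then S(r+1) = S(r) + (1/((r + 3)(r + 4))) = (r/(3(r + 3))) + (1/((r + 3)(r + 4))).
Simplifying, S(r+1) = (r + 1)/(3(r + 4)) = (r+1)/(3((r+1) + 3)),
which is the closed form with N = r+1.
Hence, by induction on N, the claim holds for every N ≥ 1.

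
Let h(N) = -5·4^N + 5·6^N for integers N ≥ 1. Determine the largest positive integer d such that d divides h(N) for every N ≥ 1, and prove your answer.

d = 10

Computing the first values: h(1) = 10 and h(2) = 100; gcd(10, 100) = 10, so d ≤ 10.
We prove 10 | -5·4^N + 5·6^N for all N ≥ 1 by induction on N.
Base case (N = 1): h(1) = 10 = 10·(1), so 10 | h(1).
Inductive step: assume the claim holds for N = j, i.e. 10 | h(j). Then
h(j+1) − 6·h(j) = (-5·4^(j+1) + 5·6^(j+1)) − 6·(-5·4^j + 5·6^j) = (-5)·4^j·(4 − 6) = (10)·4^j. Since 10 | h(j) by the inductive hypothesis, 10 | 6·h(j); and 10 | 10 since 10 = 10·1. Therefore 10 | h(j+1).
By the principle of mathematical induction, the result holds for all N ≥ 1.
Therefore the largest such d is 10.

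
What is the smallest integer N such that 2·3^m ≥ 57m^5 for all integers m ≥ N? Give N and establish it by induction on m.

At m = 15: 28697814 < 43284375, so the inequality fails and N ≥ 16. We prove 2·3^m ≥ 57m^5 for all m ≥ 16.
For the base case m = 16: 2·3^m = 86093442 and 57m^5 = 59768832, so 86093442 ≥ 59768832.
Inductive step: suppose the statement holds for some j ≥ 16, so 2·3^j ≥ 57j^5.
Then 2·3^(j + 1) = 3·(2·3^j) ≥ 3·(57j^5).
Also, for j ≥ 16 we have 3·(57j^5) ≥ 57(j+1)^5, since 3 ≥ (1 + 1/j)^5 for all j ≥ 16.
Combining, 2·3^(j + 1) ≥ 57(j+1)^5.
By induction, the statement is established for all m ≥ 16.
Hence the smallest such N is 16.

N = 16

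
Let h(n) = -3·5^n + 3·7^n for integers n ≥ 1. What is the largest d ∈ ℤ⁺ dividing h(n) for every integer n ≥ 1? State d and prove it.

d = 6

Computing the first values: h(1) = 6 and h(2) = 72; gcd(6, 72) = 6, so d ≤ 6.
We prove 6 | -3·5^n + 3·7^n for all n ≥ 1 by induction on n.
When n = 1: h(1) = 6 = 6·(1), so 6 | h(1).
Inductive step: assume the claim holds for n = j, i.e. 6 | h(j). Then
h(j+1) − 7·h(j) = (-3·5^(j+1) + 3·7^(j+1)) − 7·(-3·5^j + 3·7^j) = (-3)·5^j·(5 − 7) = (6)·5^j. Since 6 | h(j) by the inductive hypothesis, 6 | 7·h(j); and 6 | 6 since 6 = 6·1. Therefore 6 | h(j+1).
Hence, by induction on n, the claim holds for every n ≥ 1.
Therefore the largest such d is 6.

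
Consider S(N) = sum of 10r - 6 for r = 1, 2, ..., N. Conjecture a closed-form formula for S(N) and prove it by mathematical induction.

S(N) = N(5N - 1)

We claim S(N) = N(5N - 1) for all N ≥ 1.
Base step (N = 1): S(1) = 4, and the closed form gives 4. They agree.
Suppose the result is true for N = r, so S(r) = r(5r - 1).
Then S(r+1) = S(r) + (10r + 4) = (r(5r - 1)) + (10r + 4).
Simplifying, S(r+1) = (r + 1)(5r + 4) = (r+1)(5(r+1) - 1),
which is the closed form with N = r+1.
By induction, the statement is established for all N ≥ 1.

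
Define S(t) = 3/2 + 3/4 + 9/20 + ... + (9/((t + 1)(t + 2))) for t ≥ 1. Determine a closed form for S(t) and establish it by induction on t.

S(t) = 9t/(2(t + 2))

We claim S(t) = 9t/(2(t + 2)) for all t ≥ 1.
Base step (t = 1): S(1) = 3/2, and the closed form gives 3/2. They agree.
Suppose the result is true for t = j, so S(j) = 9j/(2(j + 2)).
Then S(j+1) = S(j) + (9/((j + 2)(j + 3))) = (9j/(2(j + 2))) + (9/((j + 2)(j + 3))).
Simplifying, S(j+1) = 9(j + 1)/(2(j + 3)) = 9(j+1)/(2((j+1) + 2)),
which is the closed form with t = j+1.
By the principle of mathematical induction, the result holds for all t ≥ 1.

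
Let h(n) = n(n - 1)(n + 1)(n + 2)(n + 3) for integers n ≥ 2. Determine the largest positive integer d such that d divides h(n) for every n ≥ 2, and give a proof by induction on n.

d = 120

Computing the first values: h(2) = 120 and h(3) = 720; gcd(120, 720) = 120, so d ≤ 120.
We prove 120 | n(n - 1)(n + 1)(n + 2)(n + 3) for all n ≥ 2 by induction on n.
Base step (n = 2): h(2) = 120 = 120·(1), so 120 | h(2).
Suppose the result is true for n = r, i.e. 120 | h(r). Then
h(r+1) − h(r) = r·(r+1)·(r+2)·(r+3)·(r+4) − (r-1)·r·(r+1)·(r+2)·(r+3) = r·(r+1)·(r+2)·(r+3)·[(r+4) − (r-1)] = 5·r·(r+1)·(r+2)·(r+3). The product of 4 consecutive integers is divisible by (4)! = 24, so h(r+1) − h(r) is divisible by 5·24 = 120. By the inductive hypothesis 120 | h(r), hence 120 | h(r+1).
Hence, by induction on n, the claim holds for every n ≥ 2.
Therefore the largest such d is 120.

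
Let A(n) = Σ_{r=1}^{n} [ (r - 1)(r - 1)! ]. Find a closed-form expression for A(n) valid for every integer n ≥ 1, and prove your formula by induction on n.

We claim A(n) = n! - 1 for all n ≥ 1.
Base case (n = 1): A(1) = 0, and the closed form gives 0. They agree.
For the inductive step, assume it holds for an arbitrary r ≥ 1, so A(r) = r! - 1.
Then A(r+1) = A(r) + (r·r!) = (r! - 1) + (r·r!).
Simplifying, A(r+1) = (r+1)! - 1,
which is the closed form with n = r+1.
By the principle of mathematical induction, the result holds for all n ≥ 1.

A(n) = n! - 1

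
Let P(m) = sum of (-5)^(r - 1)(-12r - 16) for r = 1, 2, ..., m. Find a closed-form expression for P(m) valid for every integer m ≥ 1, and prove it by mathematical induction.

P(m) = (-5)^m(2m + 3) - 3

We claim P(m) = (-5)^m(2m + 3) - 3 for all m ≥ 1.
Base step (m = 1): P(1) = -28, and the closed form gives -28. They agree.
Inductive step: suppose the statement holds for some r ≥ 1, so P(r) = (-5)^r(2r + 3) - 3.
Then P(r+1) = P(r) + ((-5)^r(-12r - 28)) = ((-5)^r(2r + 3) - 3) + ((-5)^r(-12r - 28)).
Simplifying, P(r+1) = -10(-5)^r·r - 25(-5)^r - 3 = (-5)^(r+1)(2(r+1) + 3) - 3,
which is the closed form with m = r+1.
This completes the induction.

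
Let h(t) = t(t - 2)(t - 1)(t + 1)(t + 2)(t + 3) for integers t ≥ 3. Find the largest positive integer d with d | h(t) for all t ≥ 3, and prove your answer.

d = 720

Computing the first values: h(3) = 720 and h(4) = 5040; gcd(720, 5040) = 720, so d ≤ 720.
We prove 720 | t(t - 2)(t - 1)(t + 1)(t + 2)(t + 3) for all t ≥ 3 by induction on t.
Base case (t = 3): h(3) = 720 = 720·(1), so 720 | h(3).
For the inductive step, assume it holds for an arbitrary p ≥ 3, i.e. 720 | h(p). Then
h(p+1) − h(p) = (p-1)·p·(p+1)·(p+2)·(p+3)·(p+4) − (p-2)·(p-1)·p·(p+1)·(p+2)·(p+3) = (p-1)·p·(p+1)·(p+2)·(p+3)·[(p+4) − (p-2)] = 6·(p-1)·p·(p+1)·(p+2)·(p+3). The product of 5 consecutive integers is divisible by (5)! = 120, so h(p+1) − h(p) is divisible by 6·120 = 720. By the inductive hypothesis 720 | h(p), hence 720 | h(p+1).
By the principle of mathematical induction, the result holds for all t ≥ 3.
Therefore the largest such d is 720.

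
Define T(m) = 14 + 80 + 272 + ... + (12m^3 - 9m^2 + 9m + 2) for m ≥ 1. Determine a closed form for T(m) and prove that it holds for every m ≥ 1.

T(m) = m(3m^3 + 3m^2 + 3m + 5)

We claim T(m) = m(3m^3 + 3m^2 + 3m + 5) for all m ≥ 1.
When m = 1: T(1) = 14, and the closed form gives 14. They agree.
Suppose the result is true for m = i, so T(i) = i(3i^3 + 3i^2 + 3i + 5).
Then T(i+1) = T(i) + (12i^3 + 27i^2 + 27i + 14) = (i(3i^3 + 3i^2 + 3i + 5)) + (12i^3 + 27i^2 + 27i + 14).
Simplifying, T(i+1) = (i + 1)(3i^3 + 12i^2 + 18i + 14) = (i+1)(3(i+1)^3 + 3(i+1)^2 + 3(i+1) + 5),
which is the closed form with m = i+1.
Hence, by induction on m, the claim holds for every m ≥ 1.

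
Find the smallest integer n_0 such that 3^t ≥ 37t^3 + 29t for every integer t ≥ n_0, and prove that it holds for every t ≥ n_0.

At t = 9: 19683 < 27234, so the inequality fails and n_0 ≥ 10. We prove 3^t ≥ 37t^3 + 29t for all t ≥ 10.
For the base case t = 10: 3^t = 59049 and 37t^3 + 29t = 37290, so 59049 ≥ 37290.
Suppose the result is true for t = k, so 3^k ≥ 37k^3 + 29k.
Then 3^(k + 1) = 3·(3^k) ≥ 3·(37k^3 + 29k).
Also, for k ≥ 10 we have 3·(37k^3 + 29k) ≥ 37(k+1)^3 + 29(k+1), since 3·(37k^3 + 29k) − (37(k+1)^3 + 29(k+1)) = 74k^3 - 111k^2 - 53k - 66, which is nonnegative for all k ≥ 10.
Combining, 3^(k + 1) ≥ 37(k+1)^3 + 29(k+1).
Hence, by induction on t, the claim holds for every t ≥ 10.
Hence the smallest such n_0 is 10.

n_0 = 10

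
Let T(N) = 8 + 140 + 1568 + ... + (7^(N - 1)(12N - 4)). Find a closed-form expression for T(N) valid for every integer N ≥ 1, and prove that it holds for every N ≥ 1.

We claim T(N) = 7^N(2N - 1) + 1 for all N ≥ 1.
Base case (N = 1): T(1) = 8, and the closed form gives 8. They agree.
Suppose the result is true for N = j, so T(j) = 7^j(2j - 1) + 1.
Then T(j+1) = T(j) + (7^j(12j + 8)) = (7^j(2j - 1) + 1) + (7^j(12j + 8)).
Simplifying, T(j+1) = 14·7^j·j + 7·7^j + 1 = 7^(j+1)(2(j+1) - 1) + 1,
which is the closed form with N = j+1.
By induction, the statement is established for all N ≥ 1.

T(N) = 7^N(2N - 1) + 1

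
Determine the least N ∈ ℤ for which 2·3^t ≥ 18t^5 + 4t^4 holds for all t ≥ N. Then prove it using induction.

At t = 14: 9565938 < 9834496, so the inequality fails and N ≥ 15. We prove 2·3^t ≥ 18t^5 + 4t^4 for all t ≥ 15.
When t = 15: 2·3^t = 28697814 and 18t^5 + 4t^4 = 13871250, so 28697814 ≥ 13871250.
Suppose the result is true for t = k, so 2·3^k ≥ 18k^5 + 4k^4.
Then 2·3^(k + 1) = 3·(2·3^k) ≥ 3·(18k^5 + 4k^4).
Also, for k ≥ 15 we have 3·(18k^5 + 4k^4) ≥ 18(k+1)^5 + 4(k+1)^4, since 3·(18k^5 + 4k^4) − (18(k+1)^5 + 4(k+1)^4) = 36k^5 - 82k^4 - 196k^3 - 204k^2 - 106k - 22, which is nonnegative for all k ≥ 15.
Combining, 2·3^(k + 1) ≥ 18(k+1)^5 + 4(k+1)^4.
This completes the induction.
Hence the smallest such N is 15.

N = 15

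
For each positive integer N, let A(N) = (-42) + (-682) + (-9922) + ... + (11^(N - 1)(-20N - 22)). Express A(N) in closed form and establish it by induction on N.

A(N) = -2·11^N(N + 1) + 2

We claim A(N) = -2·11^N(N + 1) + 2 for all N ≥ 1.
For the base case N = 1: A(1) = -42, and the closed form gives -42. They agree.
Suppose the result is true for N = p, so A(p) = -2·11^p(p + 1) + 2.
Then A(p+1) = A(p) + (11^p(-20p - 42)) = (-2·11^p(p + 1) + 2) + (11^p(-20p - 42)).
Simplifying, A(p+1) = -22·11^p·p - 44·11^p + 2 = -2·11^(p+1)((p+1) + 1) + 2,
which is the closed form with N = p+1.
This completes the induction.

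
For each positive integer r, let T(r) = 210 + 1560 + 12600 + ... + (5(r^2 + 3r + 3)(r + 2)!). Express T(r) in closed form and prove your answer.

We claim T(r) = (5r + 5)(r + 3)! - 30 for all r ≥ 1.
Base case (r = 1): T(1) = 210, and the closed form gives 210. They agree.
For the inductive step, assume it holds for an arbitrary m ≥ 1, so T(m) = (5m + 5)(m + 3)! - 30.
Then T(m+1) = T(m) + (5(m^2 + 5m + 7)(m + 3)!) = ((5m + 5)(m + 3)! - 30) + (5(m^2 + 5m + 7)(m + 3)!).
Simplifying, T(m+1) = (5(m+1) + 5)((m+1) + 3)! - 30,
which is the closed form with r = m+1.
By the principle of mathematical induction, the result holds for all r ≥ 1.

T(r) = (5r + 5)(r + 3)! - 30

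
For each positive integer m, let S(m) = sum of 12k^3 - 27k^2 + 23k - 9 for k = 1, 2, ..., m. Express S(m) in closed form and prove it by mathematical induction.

S(m) = m(3m^3 - 3m^2 + m - 2)

We claim S(m) = m(3m^3 - 3m^2 + m - 2) for all m ≥ 1.
Base step (m = 1): S(1) = -1, and the closed form gives -1. They agree.
Inductive step: assume the claim holds for m = k, so S(k) = k(3k^3 - 3k^2 + k - 2).
Then S(k+1) = S(k) + (12k^3 + 9k^2 + 5k - 1) = (k(3k^3 - 3k^2 + k - 2)) + (12k^3 + 9k^2 + 5k - 1).
Simplifying, S(k+1) = (k + 1)(3k^3 + 6k^2 + 4k - 1) = (k+1)(3(k+1)^3 - 3(k+1)^2 + (k+1) - 2),
which is the closed form with m = k+1.
This completes the induction.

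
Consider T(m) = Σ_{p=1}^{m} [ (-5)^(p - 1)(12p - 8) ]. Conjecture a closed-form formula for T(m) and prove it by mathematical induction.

We claim T(m) = (-5)^m(-2m + 1) - 1 for all m ≥ 1.
Base case (m = 1): T(1) = 4, and the closed form gives 4. They agree.
For the inductive step, assume it holds for an arbitrary p ≥ 1, so T(p) = (-5)^p(-2p + 1) - 1.
Then T(p+1) = T(p) + ((-5)^p(12p + 4)) = ((-5)^p(-2p + 1) - 1) + ((-5)^p(12p + 4)).
Simplifying, T(p+1) = 10(-5)^p·p + 5(-5)^p - 1 = (-5)^(p+1)(-2(p+1) + 1) - 1,
which is the closed form with m = p+1.
By induction, the statement is established for all m ≥ 1.

T(m) = (-5)^m(-2m + 1) - 1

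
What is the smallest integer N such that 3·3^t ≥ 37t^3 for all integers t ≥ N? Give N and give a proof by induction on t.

N = 8

At t = 7: 6561 < 12691, so the inequality fails and N ≥ 8. We prove 3·3^t ≥ 37t^3 for all t ≥ 8.
When t = 8: 3·3^t = 19683 and 37t^3 = 18944, so 19683 ≥ 18944.
Inductive step: assume the claim holds for t = k, so 3·3^k ≥ 37k^3.
Then 3·3^(k + 1) = 3·(3·3^k) ≥ 3·(37k^3).
Also, for k ≥ 8 we have 3·(37k^3) ≥ 37(k+1)^3, since 3 ≥ (1 + 1/k)^3 for all k ≥ 8.
Combining, 3·3^(k + 1) ≥ 37(k+1)^3.
By the principle of mathematical induction, the result holds for all t ≥ 8.
Hence the smallest such N is 8.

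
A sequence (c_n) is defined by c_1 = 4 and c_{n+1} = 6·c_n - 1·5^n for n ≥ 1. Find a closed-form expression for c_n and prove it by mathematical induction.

c_n = 5^n - 6^(n - 1)

Computing the first terms: c_1 = 4, c_2 = 19, c_3 = 89. This suggests c_n = 5^n - 6^(n - 1).
Base step (n = 1): the formula gives 4 = 4 = c_1.
Inductive step: assume the claim holds for n = r, so c_r = 5^r - 6^(r - 1).
Then c_{r+1} = 6·c_r - 1·5^r = 6·(5^r - 6^(r - 1)) - 1·5^r = 5^(r + 1) - 6^r = 5^(r+1) - 6^((r+1) - 1),
which is the claimed formula at n = r+1.
By induction, the statement is established for all n ≥ 1.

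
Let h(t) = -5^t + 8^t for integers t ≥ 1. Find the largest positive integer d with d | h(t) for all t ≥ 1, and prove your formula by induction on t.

Computing the first values: h(1) = 3 and h(2) = 39; gcd(3, 39) = 3, so d ≤ 3.
We prove 3 | -5^t + 8^t for all t ≥ 1 by induction on t.
Base step (t = 1): h(1) = 3 = 3·(1), so 3 | h(1).
Inductive step: suppose the statement holds for some r ≥ 1, i.e. 3 | h(r). Then
8^{r+1} − 5^{r+1} = 8·8^r − 5·5^r = 8·(8^r − 5^r) + (3)·5^r. The first term is divisible by 3 by the inductive hypothesis, and the second term (3)·5^r is divisible by 3 since 3 | 3. Hence 3 | h(r+1).
By the principle of mathematical induction, the result holds for all t ≥ 1.
Therefore the largest such d is 3.

d = 3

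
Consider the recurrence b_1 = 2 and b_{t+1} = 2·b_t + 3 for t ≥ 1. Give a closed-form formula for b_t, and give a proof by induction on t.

Computing the first terms: b_1 = 2, b_2 = 7, b_3 = 17. This suggests b_t = 5·2^(t - 1) - 3.
For the base case t = 1: the formula gives 2 = 2 = b_1.
Inductive step: suppose the statement holds for some j ≥ 1, so b_j = 5·2^(j - 1) - 3.
Then b_{j+1} = 2·b_j + 3 = 2·(5·2^(j - 1) - 3) + 3 = 5·2^j - 3 = 5·2^((j+1) - 1) - 3,
which is the claimed formula at t = j+1.
By induction, the statement is established for all t ≥ 1.

b_t = 5·2^(t - 1) - 3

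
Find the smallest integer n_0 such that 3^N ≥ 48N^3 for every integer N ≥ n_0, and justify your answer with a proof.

n_0 = 10

At N = 9: 19683 < 34992, so the inequality fails and n_0 ≥ 10. We prove 3^N ≥ 48N^3 for all N ≥ 10.
For the base case N = 10: 3^N = 59049 and 48N^3 = 48000, so 59049 ≥ 48000.
Inductive step: suppose the statement holds for some r ≥ 10, so 3^r ≥ 48r^3.
Then 3^(r + 1) = 3·(3^r) ≥ 3·(48r^3).
Also, for r ≥ 10 we have 3·(48r^3) ≥ 48(r+1)^3, since 3 ≥ (1 + 1/r)^3 for all r ≥ 10.
Combining, 3^(r + 1) ≥ 48(r+1)^3.
This completes the induction.
Hence the smallest such n_0 is 10.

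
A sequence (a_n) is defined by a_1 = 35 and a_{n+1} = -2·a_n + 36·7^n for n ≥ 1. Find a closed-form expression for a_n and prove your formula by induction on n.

a_n = 7(-2)^(n - 1) + 4·7^n

Computing the first terms: a_1 = 35, a_2 = 182, a_3 = 1400. This suggests a_n = 7(-2)^(n - 1) + 4·7^n.
Base case (n = 1): the formula gives 35 = 35 = a_1.
Inductive step: assume the claim holds for n = j, so a_j = 7(-2)^(j - 1) + 4·7^j.
Then a_{j+1} = -2·a_j + 36·7^j = -2·(7(-2)^(j - 1) + 4·7^j) + 36·7^j = 7(-2)^j + 4·7^(j + 1) = 7(-2)^((j+1) - 1) + 4·7^(j+1),
which is the claimed formula at n = j+1.
By induction, the statement is established for all n ≥ 1.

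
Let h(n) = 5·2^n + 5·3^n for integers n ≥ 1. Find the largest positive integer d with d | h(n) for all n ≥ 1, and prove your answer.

d = 5

Computing the first values: h(1) = 25 and h(2) = 65; gcd(25, 65) = 5, so d ≤ 5.
We prove 5 | 5·2^n + 5·3^n for all n ≥ 1 by induction on n.
For the base case n = 1: h(1) = 25 = 5·(5), so 5 | h(1).
Suppose the result is true for n = p, i.e. 5 | h(p). Then
h(p+1) − 3·h(p) = (5·2^(p+1) + 5·3^(p+1)) − 3·(5·2^p + 5·3^p) = (5)·2^p·(2 − 3) = (-5)·2^p. Since 5 | h(p) by the inductive hypothesis, 5 | 3·h(p); and 5 | -5 since -5 = 5·-1. Therefore 5 | h(p+1).
By induction, the statement is established for all n ≥ 1.
Therefore the largest such d is 5.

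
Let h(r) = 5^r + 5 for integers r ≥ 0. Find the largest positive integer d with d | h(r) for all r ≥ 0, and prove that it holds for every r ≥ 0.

d = 2

Computing the first values: h(0) = 6 and h(1) = 10; gcd(6, 10) = 2, so d ≤ 2.
We prove 2 | 5^r + 5 for all r ≥ 0 by induction on r.
When r = 0: h(0) = 6 = 2·(3), so 2 | h(0).
Inductive step: suppose the statement holds for some j ≥ 0, i.e. 2 | h(j). Then
h(j+1) = 5^(j+1) + 5 = 5·(5^j + 5) - 20 = 5·h(j) - 20. The first term is divisible by 2 by the inductive hypothesis, and -20 is divisible by 2. Hence 2 | h(j+1).
Hence, by induction on r, the claim holds for every r ≥ 0.
Therefore the largest such d is 2.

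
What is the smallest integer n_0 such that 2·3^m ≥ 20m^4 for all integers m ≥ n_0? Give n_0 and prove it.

n_0 = 11

At m = 10: 118098 < 200000, so the inequality fails and n_0 ≥ 11. We prove 2·3^m ≥ 20m^4 for all m ≥ 11.
Base case (m = 11): 2·3^m = 354294 and 20m^4 = 292820, so 354294 ≥ 292820.
Suppose the result is true for m = k, so 2·3^k ≥ 20k^4.
Then 2·3^(k + 1) = 3·(2·3^k) ≥ 3·(20k^4).
Also, for k ≥ 11 we have 3·(20k^4) ≥ 20(k+1)^4, since 3 ≥ (1 + 1/k)^4 for all k ≥ 11.
Combining, 2·3^(k + 1) ≥ 20(k+1)^4.
Hence, by induction on m, the claim holds for every m ≥ 11.
Hence the smallest such n_0 is 11.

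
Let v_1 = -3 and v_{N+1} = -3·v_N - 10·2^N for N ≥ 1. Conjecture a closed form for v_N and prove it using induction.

v_N = (-3)^(N - 1) - 2^(N + 1)

Computing the first terms: v_1 = -3, v_2 = -11, v_3 = -7. This suggests v_N = (-3)^(N - 1) - 2^(N + 1).
When N = 1: the formula gives -3 = -3 = v_1.
Inductive step: assume the claim holds for N = m, so v_m = (-3)^(m - 1) - 2^(m + 1).
Then v_{m+1} = -3·v_m - 10·2^m = -3·((-3)^(m - 1) - 2^(m + 1)) - 10·2^m = (-3)^m - 2^(m + 2) = (-3)^((m+1) - 1) - 2^((m+1) + 1),
which is the claimed formula at N = m+1.
This completes the induction.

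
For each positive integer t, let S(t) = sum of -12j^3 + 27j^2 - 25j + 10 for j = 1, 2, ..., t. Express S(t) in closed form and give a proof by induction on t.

S(t) = -t(t - 1)(3t^2 + 2)

We claim S(t) = -t(t - 1)(3t^2 + 2) for all t ≥ 1.
Base case (t = 1): S(1) = 0, and the closed form gives 0. They agree.
Suppose the result is true for t = j, so S(j) = j(-3j^3 + 3j^2 - 2j + 2).
Then S(j+1) = S(j) + (j(-12j^2 - 9j - 7)) = (j(-3j^3 + 3j^2 - 2j + 2)) + (j(-12j^2 - 9j - 7)).
Simplifying, S(j+1) = -j(j + 1)(3j^2 + 6j + 5) = -(j+1)((j+1) - 1)(3(j+1)^2 + 2),
which is the closed form with t = j+1.
This completes the induction.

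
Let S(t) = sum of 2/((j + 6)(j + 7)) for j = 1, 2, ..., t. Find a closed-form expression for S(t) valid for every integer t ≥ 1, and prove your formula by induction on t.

S(t) = 2t/(7(t + 7))

We claim S(t) = 2t/(7(t + 7)) for all t ≥ 1.
Base step (t = 1): S(1) = 1/28, and the closed form gives 1/28. They agree.
Inductive step: suppose the statement holds for some j ≥ 1, so S(j) = 2j/(7(j + 7)).
Then S(j+1) = S(j) + (2/((j + 7)(j + 8))) = (2j/(7(j + 7))) + (2/((j + 7)(j + 8))).
Simplifying, S(j+1) = 2(j + 1)/(7(j + 8)) = 2(j+1)/(7((j+1) + 7)),
which is the closed form with t = j+1.
By induction, the statement is established for all t ≥ 1.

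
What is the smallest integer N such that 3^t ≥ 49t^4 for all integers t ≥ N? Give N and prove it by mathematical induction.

N = 13

At t = 12: 531441 < 1016064, so the inequality fails and N ≥ 13. We prove 3^t ≥ 49t^4 for all t ≥ 13.
When t = 13: 3^t = 1594323 and 49t^4 = 1399489, so 1594323 ≥ 1399489.
Inductive step: suppose the statement holds for some j ≥ 13, so 3^j ≥ 49j^4.
Then 3^(j + 1) = 3·(3^j) ≥ 3·(49j^4).
Also, for j ≥ 13 we have 3·(49j^4) ≥ 49(j+1)^4, since 3 ≥ (1 + 1/j)^4 for all j ≥ 13.
Combining, 3^(j + 1) ≥ 49(j+1)^4.
By induction, the statement is established for all t ≥ 13.
Hence the smallest such N is 13.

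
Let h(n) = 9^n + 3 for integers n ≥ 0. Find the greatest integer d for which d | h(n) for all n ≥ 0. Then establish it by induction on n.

Computing the first values: h(0) = 4 and h(1) = 12; gcd(4, 12) = 4, so d ≤ 4.
We prove 4 | 9^n + 3 for all n ≥ 0 by induction on n.
When n = 0: h(0) = 4 = 4·(1), so 4 | h(0).
Suppose the result is true for n = i, i.e. 4 | h(i). Then
h(i+1) = 9^(i+1) + 3 = 9·(9^i + 3) - 24 = 9·h(i) - 24. The first term is divisible by 4 by the inductive hypothesis, and -24 is divisible by 4. Hence 4 | h(i+1).
By the principle of mathematical induction, the result holds for all n ≥ 0.
Therefore the largest such d is 4.

d = 4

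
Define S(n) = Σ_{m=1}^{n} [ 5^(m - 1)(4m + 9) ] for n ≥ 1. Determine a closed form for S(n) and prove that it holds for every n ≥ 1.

We claim S(n) = 5^n(n + 2) - 2 for all n ≥ 1.
Base step (n = 1): S(1) = 13, and the closed form gives 13. They agree.
Inductive step: suppose the statement holds for some m ≥ 1, so S(m) = 5^m(m + 2) - 2.
Then S(m+1) = S(m) + (5^m(4m + 13)) = (5^m(m + 2) - 2) + (5^m(4m + 13)).
Simplifying, S(m+1) = 5·5^m·m + 15·5^m - 2 = 5^(m+1)((m+1) + 2) - 2,
which is the closed form with n = m+1.
Hence, by induction on n, the claim holds for every n ≥ 1.

S(n) = 5^n(n + 2) - 2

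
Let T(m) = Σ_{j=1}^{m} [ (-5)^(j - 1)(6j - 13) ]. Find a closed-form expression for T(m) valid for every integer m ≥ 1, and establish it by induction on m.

We claim T(m) = (-5)^m(-m + 2) - 2 for all m ≥ 1.
Base case (m = 1): T(1) = -7, and the closed form gives -7. They agree.
Inductive step: assume the claim holds for m = j, so T(j) = (-5)^j(-j + 2) - 2.
Then T(j+1) = T(j) + ((-5)^j(6j - 7)) = ((-5)^j(-j + 2) - 2) + ((-5)^j(6j - 7)).
Simplifying, T(j+1) = -(-5)^(j + 1)j + (-5)^(j + 1) - 2 = (-5)^(j+1)(-(j+1) + 2) - 2,
which is the closed form with m = j+1.
This completes the induction.

T(m) = (-5)^m(-m + 2) - 2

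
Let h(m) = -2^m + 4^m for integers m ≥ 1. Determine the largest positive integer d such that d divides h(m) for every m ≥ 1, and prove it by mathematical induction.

d = 2

Computing the first values: h(1) = 2 and h(2) = 12; gcd(2, 12) = 2, so d ≤ 2.
We prove 2 | -2^m + 4^m for all m ≥ 1 by induction on m.
Base step (m = 1): h(1) = 2 = 2·(1), so 2 | h(1).
Suppose the result is true for m = r, i.e. 2 | h(r). Then
4^{r+1} − 2^{r+1} = 4·4^r − 2·2^r = 4·(4^r − 2^r) + (2)·2^r. The first term is divisible by 2 by the inductive hypothesis, and the second term (2)·2^r is divisible by 2 since 2 | 2. Hence 2 | h(r+1).
Hence, by induction on m, the claim holds for every m ≥ 1.
Therefore the largest such d is 2.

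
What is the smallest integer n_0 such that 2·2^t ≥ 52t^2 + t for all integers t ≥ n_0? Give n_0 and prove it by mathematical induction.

At t = 11: 4096 < 6303, so the inequality fails and n_0 ≥ 12. We prove 2·2^t ≥ 52t^2 + t for all t ≥ 12.
Base step (t = 12): 2·2^t = 8192 and 52t^2 + t = 7500, so 8192 ≥ 7500.
Suppose the result is true for t = j, so 2·2^j ≥ 52j^2 + j.
Then 2·2^(j + 1) = 2·(2·2^j) ≥ 2·(52j^2 + j).
Also, for j ≥ 12 we have 2·(52j^2 + j) ≥ 52(j+1)^2 + (j+1), since 2·(52j^2 + j) − (52(j+1)^2 + (j+1)) = 52j^2 - 103j - 53, which is nonnegative for all j ≥ 12.
Combining, 2·2^(j + 1) ≥ 52(j+1)^2 + (j+1).
By induction, the statement is established for all t ≥ 12.
Hence the smallest such n_0 is 12.

n_0 = 12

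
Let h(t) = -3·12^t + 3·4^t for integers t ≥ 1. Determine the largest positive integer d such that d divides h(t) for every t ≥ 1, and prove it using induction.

d = 24

Computing the first values: h(1) = -24 and h(2) = -384; gcd(-24, -384) = 24, so d ≤ 24.
We prove 24 | -3·12^t + 3·4^t for all t ≥ 1 by induction on t.
For the base case t = 1: h(1) = -24 = 24·(-1), so 24 | h(1).
Inductive step: suppose the statement holds for some i ≥ 1, i.e. 24 | h(i). Then
h(i+1) − 12·h(i) = (-3·12^(i+1) + 3·4^(i+1)) − 12·(-3·12^i + 3·4^i) = (3)·4^i·(4 − 12) = (-24)·4^i. Since 24 | h(i) by the inductive hypothesis, 24 | 12·h(i); and 24 | -24 since -24 = 24·-1. Therefore 24 | h(i+1).
Hence, by induction on t, the claim holds for every t ≥ 1.
Therefore the largest such d is 24.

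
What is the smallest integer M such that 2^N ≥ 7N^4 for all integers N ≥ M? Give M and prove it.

At N = 20: 1048576 < 1120000, so the inequality fails and M ≥ 21. We prove 2^N ≥ 7N^4 for all N ≥ 21.
For the base case N = 21: 2^N = 2097152 and 7N^4 = 1361367, so 2097152 ≥ 1361367.
Suppose the result is true for N = p, so 2^p ≥ 7p^4.
Then 2^(p + 1) = 2·(2^p) ≥ 2·(7p^4).
Also, for p ≥ 21 we have 2·(7p^4) ≥ 7(p+1)^4, since 2 ≥ (1 + 1/p)^4 for all p ≥ 21.
Combining, 2^(p + 1) ≥ 7(p+1)^4.
Hence, by induction on N, the claim holds for every N ≥ 21.
Hence the smallest such M is 21.

M = 21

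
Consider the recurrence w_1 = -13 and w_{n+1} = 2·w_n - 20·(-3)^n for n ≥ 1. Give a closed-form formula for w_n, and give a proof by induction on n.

Computing the first terms: w_1 = -13, w_2 = 34, w_3 = -112. This suggests w_n = 4(-3)^n - 2^(n - 1).
When n = 1: the formula gives -13 = -13 = w_1.
For the inductive step, assume it holds for an arbitrary m ≥ 1, so w_m = 4(-3)^m - 2^(m - 1).
Then w_{m+1} = 2·w_m - 20·(-3)^m = 2·(4(-3)^m - 2^(m - 1)) - 20·(-3)^m = 4(-3)^(m + 1) - 2^m = 4(-3)^(m+1) - 2^((m+1) - 1),
which is the claimed formula at n = m+1.
Hence, by induction on n, the claim holds for every n ≥ 1.

w_n = 4(-3)^n - 2^(n - 1)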